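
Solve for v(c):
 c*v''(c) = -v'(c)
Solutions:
 v(c) = C1 + C2*log(c)


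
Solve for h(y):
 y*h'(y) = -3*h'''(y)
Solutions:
 h(y) = C1 + Integral(C2*airyai(-3^(2/3)*y/3) + C3*airybi(-3^(2/3)*y/3), y)


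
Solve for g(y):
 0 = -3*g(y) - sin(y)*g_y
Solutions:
 g(y) = C1*(cos(y) + 1)^(3/2)/(cos(y) - 1)^(3/2)


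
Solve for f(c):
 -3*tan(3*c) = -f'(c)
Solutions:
 f(c) = C1 - log(cos(3*c))


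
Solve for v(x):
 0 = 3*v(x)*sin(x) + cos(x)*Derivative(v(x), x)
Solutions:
 v(x) = C1*cos(x)^3


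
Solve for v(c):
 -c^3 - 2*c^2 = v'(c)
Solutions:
 v(c) = C1 - c^4/4 - 2*c^3/3


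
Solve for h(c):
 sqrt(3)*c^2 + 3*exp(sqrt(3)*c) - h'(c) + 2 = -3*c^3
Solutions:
 h(c) = C1 + 3*c^4/4 + sqrt(3)*c^3/3 + 2*c + sqrt(3)*exp(sqrt(3)*c)


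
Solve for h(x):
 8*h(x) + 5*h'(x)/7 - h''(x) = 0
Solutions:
 h(x) = C1*exp(x*(5 - 3*sqrt(177))/14) + C2*exp(x*(5 + 3*sqrt(177))/14)


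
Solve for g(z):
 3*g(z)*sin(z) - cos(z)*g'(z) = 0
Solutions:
 g(z) = C1/cos(z)^3


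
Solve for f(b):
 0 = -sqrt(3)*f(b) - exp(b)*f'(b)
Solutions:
 f(b) = C1*exp(sqrt(3)*exp(-b))


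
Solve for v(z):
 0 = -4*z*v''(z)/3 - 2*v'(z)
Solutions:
 v(z) = C1 + C2/sqrt(z)


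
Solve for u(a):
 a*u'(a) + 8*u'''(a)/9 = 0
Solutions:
 u(a) = C1 + Integral(C2*airyai(-3^(2/3)*a/2) + C3*airybi(-3^(2/3)*a/2), a)


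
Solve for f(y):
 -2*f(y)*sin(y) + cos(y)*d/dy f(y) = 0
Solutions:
 f(y) = C1/cos(y)^2


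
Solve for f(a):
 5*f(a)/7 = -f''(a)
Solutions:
 f(a) = C1*sin(sqrt(35)*a/7) + C2*cos(sqrt(35)*a/7)


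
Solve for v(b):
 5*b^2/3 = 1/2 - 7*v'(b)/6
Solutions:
 v(b) = C1 - 10*b^3/21 + 3*b/7


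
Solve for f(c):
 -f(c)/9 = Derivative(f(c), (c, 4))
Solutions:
 f(c) = (C1*sin(sqrt(6)*c/6) + C2*cos(sqrt(6)*c/6))*exp(-sqrt(6)*c/6) + (C3*sin(sqrt(6)*c/6) + C4*cos(sqrt(6)*c/6))*exp(sqrt(6)*c/6)


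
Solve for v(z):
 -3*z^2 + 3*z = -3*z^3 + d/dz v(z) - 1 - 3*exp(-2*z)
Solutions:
 v(z) = C1 + 3*z^4/4 - z^3 + 3*z^2/2 + z - 3*exp(-2*z)/2


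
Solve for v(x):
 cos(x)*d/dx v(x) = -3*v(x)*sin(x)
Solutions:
 v(x) = C1*cos(x)^3


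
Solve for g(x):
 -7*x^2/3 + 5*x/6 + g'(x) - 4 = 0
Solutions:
 g(x) = C1 + 7*x^3/9 - 5*x^2/12 + 4*x


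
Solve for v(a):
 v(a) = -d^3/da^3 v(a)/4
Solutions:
 v(a) = C3*exp(-2^(2/3)*a) + (C1*sin(2^(2/3)*sqrt(3)*a/2) + C2*cos(2^(2/3)*sqrt(3)*a/2))*exp(2^(2/3)*a/2)


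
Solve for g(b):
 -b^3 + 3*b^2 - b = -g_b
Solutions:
 g(b) = C1 + b^4/4 - b^3 + b^2/2


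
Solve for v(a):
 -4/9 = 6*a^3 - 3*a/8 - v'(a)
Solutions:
 v(a) = C1 + 3*a^4/2 - 3*a^2/16 + 4*a/9


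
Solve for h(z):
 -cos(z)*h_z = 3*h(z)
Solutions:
 h(z) = C1*(sin(z) - 1)^(3/2)/(sin(z) + 1)^(3/2)


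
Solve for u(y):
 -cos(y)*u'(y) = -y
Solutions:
 u(y) = C1 + Integral(y/cos(y), y)


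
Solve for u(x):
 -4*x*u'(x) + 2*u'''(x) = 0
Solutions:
 u(x) = C1 + Integral(C2*airyai(2^(1/3)*x) + C3*airybi(2^(1/3)*x), x)


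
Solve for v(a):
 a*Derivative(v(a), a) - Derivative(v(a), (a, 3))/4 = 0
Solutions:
 v(a) = C1 + Integral(C2*airyai(2^(2/3)*a) + C3*airybi(2^(2/3)*a), a)


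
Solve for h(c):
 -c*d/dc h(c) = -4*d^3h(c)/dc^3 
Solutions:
 h(c) = C1 + Integral(C2*airyai(2^(1/3)*c/2) + C3*airybi(2^(1/3)*c/2), c)


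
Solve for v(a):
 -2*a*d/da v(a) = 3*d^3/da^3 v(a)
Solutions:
 v(a) = C1 + Integral(C2*airyai(-2^(1/3)*3^(2/3)*a/3) + C3*airybi(-2^(1/3)*3^(2/3)*a/3), a)


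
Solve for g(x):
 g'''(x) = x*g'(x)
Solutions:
 g(x) = C1 + Integral(C2*airyai(x) + C3*airybi(x), x)


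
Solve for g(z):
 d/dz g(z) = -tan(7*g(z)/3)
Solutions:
 g(z) = -3*asin(C1*exp(-7*z/3))/7 + 3*pi/7
 g(z) = 3*asin(C1*exp(-7*z/3))/7


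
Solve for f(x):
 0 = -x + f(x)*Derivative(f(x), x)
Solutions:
 f(x) = -sqrt(C1 + x^2)
 f(x) = sqrt(C1 + x^2)


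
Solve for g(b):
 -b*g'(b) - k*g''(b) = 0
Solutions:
 g(b) = C1 + C2*sqrt(k)*erf(sqrt(2)*b*sqrt(1/k)/2)


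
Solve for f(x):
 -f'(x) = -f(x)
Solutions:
 f(x) = C1*exp(x)


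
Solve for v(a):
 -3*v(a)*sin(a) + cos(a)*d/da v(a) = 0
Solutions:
 v(a) = C1/cos(a)^3


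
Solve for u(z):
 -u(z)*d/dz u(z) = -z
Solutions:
 u(z) = -sqrt(C1 + z^2)
 u(z) = sqrt(C1 + z^2)


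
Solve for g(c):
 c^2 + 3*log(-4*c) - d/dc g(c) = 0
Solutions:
 g(c) = C1 + c^3/3 + 3*c*log(-c) + 3*c*(-1 + 2*log(2))


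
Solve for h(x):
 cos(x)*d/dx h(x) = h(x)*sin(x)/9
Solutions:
 h(x) = C1/cos(x)^(1/9)


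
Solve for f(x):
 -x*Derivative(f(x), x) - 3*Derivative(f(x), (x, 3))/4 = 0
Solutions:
 f(x) = C1 + Integral(C2*airyai(-6^(2/3)*x/3) + C3*airybi(-6^(2/3)*x/3), x)


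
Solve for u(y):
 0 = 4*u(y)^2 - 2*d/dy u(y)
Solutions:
 u(y) = -1/(C1 + 2*y)


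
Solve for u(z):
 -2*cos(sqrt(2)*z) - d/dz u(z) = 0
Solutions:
 u(z) = C1 - sqrt(2)*sin(sqrt(2)*z)


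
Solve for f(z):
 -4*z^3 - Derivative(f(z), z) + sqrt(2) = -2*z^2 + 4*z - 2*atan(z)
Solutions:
 f(z) = C1 - z^4 + 2*z^3/3 - 2*z^2 + 2*z*atan(z) + sqrt(2)*z - log(z^2 + 1)


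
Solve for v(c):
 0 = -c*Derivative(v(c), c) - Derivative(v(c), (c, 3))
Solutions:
 v(c) = C1 + Integral(C2*airyai(-c) + C3*airybi(-c), c)


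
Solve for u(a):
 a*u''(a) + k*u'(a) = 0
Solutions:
 u(a) = C1 + a^(1 - re(k))*(C2*sin(log(a)*Abs(im(k))) + C3*cos(log(a)*im(k)))


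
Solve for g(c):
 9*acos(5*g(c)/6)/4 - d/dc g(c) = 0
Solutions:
 Integral(1/acos(5*_y/6), (_y, g(c))) = C1 + 9*c/4


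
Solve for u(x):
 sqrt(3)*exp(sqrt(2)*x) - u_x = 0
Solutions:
 u(x) = C1 + sqrt(6)*exp(sqrt(2)*x)/2


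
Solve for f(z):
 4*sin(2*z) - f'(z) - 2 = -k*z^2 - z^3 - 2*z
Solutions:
 f(z) = C1 + k*z^3/3 + z^4/4 + z^2 - 2*z - 2*cos(2*z)


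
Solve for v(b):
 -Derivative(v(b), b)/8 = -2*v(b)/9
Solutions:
 v(b) = C1*exp(16*b/9)


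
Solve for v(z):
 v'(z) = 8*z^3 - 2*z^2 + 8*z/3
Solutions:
 v(z) = C1 + 2*z^4 - 2*z^3/3 + 4*z^2/3


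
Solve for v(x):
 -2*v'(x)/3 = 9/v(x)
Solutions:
 v(x) = -sqrt(C1 - 27*x)
 v(x) = sqrt(C1 - 27*x)


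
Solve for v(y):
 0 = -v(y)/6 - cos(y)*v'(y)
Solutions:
 v(y) = C1*(sin(y) - 1)^(1/12)/(sin(y) + 1)^(1/12)


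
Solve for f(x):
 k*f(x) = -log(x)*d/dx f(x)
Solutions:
 f(x) = C1*exp(-k*li(x))


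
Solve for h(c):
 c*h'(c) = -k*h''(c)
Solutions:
 h(c) = C1 + C2*sqrt(k)*erf(sqrt(2)*c*sqrt(1/k)/2)


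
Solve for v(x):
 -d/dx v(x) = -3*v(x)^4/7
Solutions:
 v(x) = 7^(1/3)*(-1/(C1 + 9*x))^(1/3)
 v(x) = 7^(1/3)*(-1/(C1 + 3*x))^(1/3)*(-3^(2/3) - 3*3^(1/6)*I)/6
 v(x) = 7^(1/3)*(-1/(C1 + 3*x))^(1/3)*(-3^(2/3) + 3*3^(1/6)*I)/6


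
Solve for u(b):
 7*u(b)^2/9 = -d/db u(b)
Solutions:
 u(b) = 9/(C1 + 7*b)


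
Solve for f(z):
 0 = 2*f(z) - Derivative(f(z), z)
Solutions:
 f(z) = C1*exp(2*z)


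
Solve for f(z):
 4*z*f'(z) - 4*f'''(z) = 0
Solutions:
 f(z) = C1 + Integral(C2*airyai(z) + C3*airybi(z), z)


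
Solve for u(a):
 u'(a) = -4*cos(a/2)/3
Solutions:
 u(a) = C1 - 8*sin(a/2)/3


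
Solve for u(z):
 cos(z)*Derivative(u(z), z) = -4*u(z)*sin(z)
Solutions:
 u(z) = C1*cos(z)^4


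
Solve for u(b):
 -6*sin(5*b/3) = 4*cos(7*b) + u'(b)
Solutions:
 u(b) = C1 - 4*sin(7*b)/7 + 18*cos(5*b/3)/5


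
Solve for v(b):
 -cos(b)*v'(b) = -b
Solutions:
 v(b) = C1 + Integral(b/cos(b), b)


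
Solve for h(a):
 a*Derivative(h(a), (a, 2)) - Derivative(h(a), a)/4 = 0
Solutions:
 h(a) = C1 + C2*a^(5/4)


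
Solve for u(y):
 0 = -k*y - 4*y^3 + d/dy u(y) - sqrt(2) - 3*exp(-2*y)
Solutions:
 u(y) = C1 + k*y^2/2 + y^4 + sqrt(2)*y - 3*exp(-2*y)/2


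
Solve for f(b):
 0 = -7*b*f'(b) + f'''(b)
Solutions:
 f(b) = C1 + Integral(C2*airyai(7^(1/3)*b) + C3*airybi(7^(1/3)*b), b)


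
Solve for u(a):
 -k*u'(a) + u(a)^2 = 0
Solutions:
 u(a) = -k/(C1*k + a)


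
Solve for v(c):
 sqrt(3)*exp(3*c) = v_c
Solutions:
 v(c) = C1 + sqrt(3)*exp(3*c)/3


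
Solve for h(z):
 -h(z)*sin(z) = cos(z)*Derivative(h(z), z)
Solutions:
 h(z) = C1*cos(z)


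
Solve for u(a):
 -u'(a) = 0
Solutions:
 u(a) = C1


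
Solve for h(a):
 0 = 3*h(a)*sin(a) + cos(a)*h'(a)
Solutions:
 h(a) = C1*cos(a)^3


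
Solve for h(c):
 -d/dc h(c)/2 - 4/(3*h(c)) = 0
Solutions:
 h(c) = -sqrt(C1 - 48*c)/3
 h(c) = sqrt(C1 - 48*c)/3


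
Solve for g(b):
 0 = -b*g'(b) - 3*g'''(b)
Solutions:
 g(b) = C1 + Integral(C2*airyai(-3^(2/3)*b/3) + C3*airybi(-3^(2/3)*b/3), b)


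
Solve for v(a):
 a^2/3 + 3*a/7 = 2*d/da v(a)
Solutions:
 v(a) = C1 + a^3/18 + 3*a^2/28


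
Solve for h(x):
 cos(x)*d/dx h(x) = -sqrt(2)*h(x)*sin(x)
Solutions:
 h(x) = C1*cos(x)^(sqrt(2))


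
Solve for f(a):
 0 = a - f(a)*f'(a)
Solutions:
 f(a) = -sqrt(C1 + a^2)
 f(a) = sqrt(C1 + a^2)


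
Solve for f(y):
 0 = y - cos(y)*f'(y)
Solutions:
 f(y) = C1 + Integral(y/cos(y), y)


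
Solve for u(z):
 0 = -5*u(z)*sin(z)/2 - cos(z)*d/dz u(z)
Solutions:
 u(z) = C1*cos(z)^(5/2)


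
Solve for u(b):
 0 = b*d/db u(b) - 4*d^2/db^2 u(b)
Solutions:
 u(b) = C1 + C2*erfi(sqrt(2)*b/4)


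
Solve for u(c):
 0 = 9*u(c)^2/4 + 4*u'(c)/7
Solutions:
 u(c) = 16/(C1 + 63*c)


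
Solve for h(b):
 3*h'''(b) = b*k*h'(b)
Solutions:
 h(b) = C1 + Integral(C2*airyai(3^(2/3)*b*k^(1/3)/3) + C3*airybi(3^(2/3)*b*k^(1/3)/3), b)


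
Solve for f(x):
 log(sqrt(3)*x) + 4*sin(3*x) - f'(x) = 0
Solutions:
 f(x) = C1 + x*log(x) - x + x*log(3)/2 - 4*cos(3*x)/3


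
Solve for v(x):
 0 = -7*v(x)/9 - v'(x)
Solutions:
 v(x) = C1*exp(-7*x/9)


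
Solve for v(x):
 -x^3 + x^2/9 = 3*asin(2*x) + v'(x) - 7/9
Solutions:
 v(x) = C1 - x^4/4 + x^3/27 - 3*x*asin(2*x) + 7*x/9 - 3*sqrt(1 - 4*x^2)/2


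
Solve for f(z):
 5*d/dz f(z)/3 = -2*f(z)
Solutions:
 f(z) = C1*exp(-6*z/5)


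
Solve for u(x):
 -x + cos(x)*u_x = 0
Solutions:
 u(x) = C1 + Integral(x/cos(x), x)


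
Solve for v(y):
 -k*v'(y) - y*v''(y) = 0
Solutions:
 v(y) = C1 + y^(1 - re(k))*(C2*sin(log(y)*Abs(im(k))) + C3*cos(log(y)*im(k)))


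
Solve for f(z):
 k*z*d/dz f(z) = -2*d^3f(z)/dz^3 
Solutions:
 f(z) = C1 + Integral(C2*airyai(2^(2/3)*z*(-k)^(1/3)/2) + C3*airybi(2^(2/3)*z*(-k)^(1/3)/2), z)


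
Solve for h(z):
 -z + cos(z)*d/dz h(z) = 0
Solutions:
 h(z) = C1 + Integral(z/cos(z), z)


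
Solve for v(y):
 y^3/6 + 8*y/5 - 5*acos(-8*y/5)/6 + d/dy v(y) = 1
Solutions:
 v(y) = C1 - y^4/24 - 4*y^2/5 + 5*y*acos(-8*y/5)/6 + y + 5*sqrt(25 - 64*y^2)/48


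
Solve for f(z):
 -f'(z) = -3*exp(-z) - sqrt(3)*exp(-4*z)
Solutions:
 f(z) = C1 - 3*exp(-z) - sqrt(3)*exp(-4*z)/4


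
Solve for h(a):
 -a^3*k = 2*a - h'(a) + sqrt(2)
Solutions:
 h(a) = C1 + a^4*k/4 + a^2 + sqrt(2)*a


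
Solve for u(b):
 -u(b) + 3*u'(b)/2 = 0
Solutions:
 u(b) = C1*exp(2*b/3)


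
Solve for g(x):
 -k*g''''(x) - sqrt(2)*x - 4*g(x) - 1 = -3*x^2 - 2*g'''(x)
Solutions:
 g(x) = C1*exp(x*Piecewise((-sqrt(-2*2^(1/3)*(-1/k^3)^(1/3) + k^(-2))/2 - sqrt(2*2^(1/3)*(-1/k^3)^(1/3) + 2/k^2 - 2/(k^3*sqrt(-2*2^(1/3)*(-1/k^3)^(1/3) + k^(-2))))/2 + 1/(2*k), Eq(1/k, 0)), (-sqrt(2*(sqrt(-64/(27*k^3) + k^(-6)) + k^(-3))^(1/3) + 8/(3*k*(sqrt(-64/(27*k^3) + k^(-6)) + k^(-3))^(1/3)) + k^(-2))/2 - sqrt(-2*(sqrt(-64/(27*k^3) + k^(-6)) + k^(-3))^(1/3) - 8/(3*k*(sqrt(-64/(27*k^3) + k^(-6)) + k^(-3))^(1/3)) + 2/k^2 - 2/(k^3*sqrt(2*(sqrt(-64/(27*k^3) + k^(-6)) + k^(-3))^(1/3) + 8/(3*k*(sqrt(-64/(27*k^3) + k^(-6)) + k^(-3))^(1/3)) + k^(-2))))/2 + 1/(2*k), True))) + C2*exp(x*Piecewise((-sqrt(-2*2^(1/3)*(-1/k^3)^(1/3) + k^(-2))/2 + sqrt(2*2^(1/3)*(-1/k^3)^(1/3) + 2/k^2 - 2/(k^3*sqrt(-2*2^(1/3)*(-1/k^3)^(1/3) + k^(-2))))/2 + 1/(2*k), Eq(1/k, 0)), (-sqrt(2*(sqrt(-64/(27*k^3) + k^(-6)) + k^(-3))^(1/3) + 8/(3*k*(sqrt(-64/(27*k^3) + k^(-6)) + k^(-3))^(1/3)) + k^(-2))/2 + sqrt(-2*(sqrt(-64/(27*k^3) + k^(-6)) + k^(-3))^(1/3) - 8/(3*k*(sqrt(-64/(27*k^3) + k^(-6)) + k^(-3))^(1/3)) + 2/k^2 - 2/(k^3*sqrt(2*(sqrt(-64/(27*k^3) + k^(-6)) + k^(-3))^(1/3) + 8/(3*k*(sqrt(-64/(27*k^3) + k^(-6)) + k^(-3))^(1/3)) + k^(-2))))/2 + 1/(2*k), True))) + C3*exp(x*Piecewise((sqrt(-2*2^(1/3)*(-1/k^3)^(1/3) + k^(-2))/2 - sqrt(2*2^(1/3)*(-1/k^3)^(1/3) + 2/k^2 + 2/(k^3*sqrt(-2*2^(1/3)*(-1/k^3)^(1/3) + k^(-2))))/2 + 1/(2*k), Eq(1/k, 0)), (sqrt(2*(sqrt(-64/(27*k^3) + k^(-6)) + k^(-3))^(1/3) + 8/(3*k*(sqrt(-64/(27*k^3) + k^(-6)) + k^(-3))^(1/3)) + k^(-2))/2 - sqrt(-2*(sqrt(-64/(27*k^3) + k^(-6)) + k^(-3))^(1/3) - 8/(3*k*(sqrt(-64/(27*k^3) + k^(-6)) + k^(-3))^(1/3)) + 2/k^2 + 2/(k^3*sqrt(2*(sqrt(-64/(27*k^3) + k^(-6)) + k^(-3))^(1/3) + 8/(3*k*(sqrt(-64/(27*k^3) + k^(-6)) + k^(-3))^(1/3)) + k^(-2))))/2 + 1/(2*k), True))) + C4*exp(x*Piecewise((sqrt(-2*2^(1/3)*(-1/k^3)^(1/3) + k^(-2))/2 + sqrt(2*2^(1/3)*(-1/k^3)^(1/3) + 2/k^2 + 2/(k^3*sqrt(-2*2^(1/3)*(-1/k^3)^(1/3) + k^(-2))))/2 + 1/(2*k), Eq(1/k, 0)), (sqrt(2*(sqrt(-64/(27*k^3) + k^(-6)) + k^(-3))^(1/3) + 8/(3*k*(sqrt(-64/(27*k^3) + k^(-6)) + k^(-3))^(1/3)) + k^(-2))/2 + sqrt(-2*(sqrt(-64/(27*k^3) + k^(-6)) + k^(-3))^(1/3) - 8/(3*k*(sqrt(-64/(27*k^3) + k^(-6)) + k^(-3))^(1/3)) + 2/k^2 + 2/(k^3*sqrt(2*(sqrt(-64/(27*k^3) + k^(-6)) + k^(-3))^(1/3) + 8/(3*k*(sqrt(-64/(27*k^3) + k^(-6)) + k^(-3))^(1/3)) + k^(-2))))/2 + 1/(2*k), True))) + 3*x^2/4 - sqrt(2)*x/4 - 1/4


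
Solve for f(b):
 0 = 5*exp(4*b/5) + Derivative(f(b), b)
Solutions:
 f(b) = C1 - 25*exp(4*b/5)/4


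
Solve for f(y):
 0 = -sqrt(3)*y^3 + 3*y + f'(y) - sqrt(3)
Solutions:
 f(y) = C1 + sqrt(3)*y^4/4 - 3*y^2/2 + sqrt(3)*y


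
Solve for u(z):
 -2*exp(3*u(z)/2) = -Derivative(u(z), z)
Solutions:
 u(z) = 2*log(-1/(C1 + 6*z))/3 + 2*log(2)/3
 u(z) = 2*log(2^(1/3)*(-1/(C1 + 2*z))^(1/3)*(-3^(2/3) - 3*3^(1/6)*I)/6)
 u(z) = 2*log(2^(1/3)*(-1/(C1 + 2*z))^(1/3)*(-3^(2/3) + 3*3^(1/6)*I)/6)


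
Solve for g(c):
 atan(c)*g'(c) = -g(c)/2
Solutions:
 g(c) = C1*exp(-Integral(1/atan(c), c)/2)


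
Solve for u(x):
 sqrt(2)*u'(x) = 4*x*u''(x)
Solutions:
 u(x) = C1 + C2*x^(sqrt(2)/4 + 1)


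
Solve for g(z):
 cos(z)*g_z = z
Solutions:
 g(z) = C1 + Integral(z/cos(z), z)


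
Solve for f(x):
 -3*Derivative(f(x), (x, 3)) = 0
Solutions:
 f(x) = C1 + C2*x + C3*x^2


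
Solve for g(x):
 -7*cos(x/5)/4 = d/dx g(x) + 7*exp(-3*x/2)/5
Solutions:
 g(x) = C1 - 35*sin(x/5)/4 + 14*exp(-3*x/2)/15


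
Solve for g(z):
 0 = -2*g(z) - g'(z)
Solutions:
 g(z) = C1*exp(-2*z)


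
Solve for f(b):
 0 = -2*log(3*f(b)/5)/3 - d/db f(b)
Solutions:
 3*Integral(1/(log(_y) - log(5) + log(3)), (_y, f(b)))/2 = C1 - b


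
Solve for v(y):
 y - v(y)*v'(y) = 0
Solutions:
 v(y) = -sqrt(C1 + y^2)
 v(y) = sqrt(C1 + y^2)


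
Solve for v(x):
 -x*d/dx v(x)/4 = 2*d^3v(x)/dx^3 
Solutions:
 v(x) = C1 + Integral(C2*airyai(-x/2) + C3*airybi(-x/2), x)


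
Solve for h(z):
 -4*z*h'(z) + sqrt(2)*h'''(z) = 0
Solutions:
 h(z) = C1 + Integral(C2*airyai(sqrt(2)*z) + C3*airybi(sqrt(2)*z), z)


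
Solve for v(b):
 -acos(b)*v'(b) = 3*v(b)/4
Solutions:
 v(b) = C1*exp(-3*Integral(1/acos(b), b)/4)


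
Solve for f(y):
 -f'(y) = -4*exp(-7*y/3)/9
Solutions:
 f(y) = C1 - 4*exp(-7*y/3)/21


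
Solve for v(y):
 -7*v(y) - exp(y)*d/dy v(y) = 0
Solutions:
 v(y) = C1*exp(7*exp(-y))


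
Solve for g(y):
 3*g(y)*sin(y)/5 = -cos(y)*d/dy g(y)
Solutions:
 g(y) = C1*cos(y)^(3/5)


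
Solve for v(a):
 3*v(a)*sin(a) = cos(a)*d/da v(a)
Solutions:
 v(a) = C1/cos(a)^3


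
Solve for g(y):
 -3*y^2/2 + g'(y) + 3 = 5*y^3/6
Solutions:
 g(y) = C1 + 5*y^4/24 + y^3/2 - 3*y


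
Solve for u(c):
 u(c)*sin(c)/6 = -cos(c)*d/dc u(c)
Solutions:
 u(c) = C1*cos(c)^(1/6)


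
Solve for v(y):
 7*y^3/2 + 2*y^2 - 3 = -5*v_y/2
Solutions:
 v(y) = C1 - 7*y^4/20 - 4*y^3/15 + 6*y/5


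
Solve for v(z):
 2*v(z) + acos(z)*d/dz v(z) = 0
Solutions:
 v(z) = C1*exp(-2*Integral(1/acos(z), z))


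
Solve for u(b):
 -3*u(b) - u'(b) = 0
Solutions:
 u(b) = C1*exp(-3*b)


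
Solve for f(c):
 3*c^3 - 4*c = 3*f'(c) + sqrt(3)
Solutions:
 f(c) = C1 + c^4/4 - 2*c^2/3 - sqrt(3)*c/3


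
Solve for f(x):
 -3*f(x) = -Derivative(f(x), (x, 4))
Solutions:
 f(x) = C1*exp(-3^(1/4)*x) + C2*exp(3^(1/4)*x) + C3*sin(3^(1/4)*x) + C4*cos(3^(1/4)*x)


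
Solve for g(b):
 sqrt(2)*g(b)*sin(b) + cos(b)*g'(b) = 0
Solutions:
 g(b) = C1*cos(b)^(sqrt(2))


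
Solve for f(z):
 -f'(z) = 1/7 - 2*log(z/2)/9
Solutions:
 f(z) = C1 + 2*z*log(z)/9 - 23*z/63 - 2*z*log(2)/9


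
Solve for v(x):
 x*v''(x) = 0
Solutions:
 v(x) = C1 + C2*x


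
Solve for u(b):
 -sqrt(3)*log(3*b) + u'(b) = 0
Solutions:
 u(b) = C1 + sqrt(3)*b*log(b) - sqrt(3)*b + sqrt(3)*b*log(3)


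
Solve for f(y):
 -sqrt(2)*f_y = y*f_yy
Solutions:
 f(y) = C1 + C2*y^(1 - sqrt(2))


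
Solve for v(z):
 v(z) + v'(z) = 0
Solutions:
 v(z) = C1*exp(-z)


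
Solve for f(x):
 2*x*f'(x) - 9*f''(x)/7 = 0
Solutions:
 f(x) = C1 + C2*erfi(sqrt(7)*x/3)


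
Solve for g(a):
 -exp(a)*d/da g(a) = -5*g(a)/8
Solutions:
 g(a) = C1*exp(-5*exp(-a)/8)


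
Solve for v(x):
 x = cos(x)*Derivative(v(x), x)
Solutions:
 v(x) = C1 + Integral(x/cos(x), x)


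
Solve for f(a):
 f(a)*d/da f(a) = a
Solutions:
 f(a) = -sqrt(C1 + a^2)
 f(a) = sqrt(C1 + a^2)


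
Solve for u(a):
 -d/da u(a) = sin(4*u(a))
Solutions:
 u(a) = -acos((-C1 - exp(8*a))/(C1 - exp(8*a)))/4 + pi/2
 u(a) = acos((-C1 - exp(8*a))/(C1 - exp(8*a)))/4


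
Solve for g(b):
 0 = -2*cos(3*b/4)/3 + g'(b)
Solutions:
 g(b) = C1 + 8*sin(3*b/4)/9


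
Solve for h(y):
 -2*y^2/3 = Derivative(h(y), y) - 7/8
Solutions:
 h(y) = C1 - 2*y^3/9 + 7*y/8


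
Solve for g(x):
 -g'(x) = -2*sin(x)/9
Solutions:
 g(x) = C1 - 2*cos(x)/9


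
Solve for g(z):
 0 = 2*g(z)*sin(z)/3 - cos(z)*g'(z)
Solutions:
 g(z) = C1/cos(z)^(2/3)


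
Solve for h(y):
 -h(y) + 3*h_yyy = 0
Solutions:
 h(y) = C3*exp(3^(2/3)*y/3) + (C1*sin(3^(1/6)*y/2) + C2*cos(3^(1/6)*y/2))*exp(-3^(2/3)*y/6)


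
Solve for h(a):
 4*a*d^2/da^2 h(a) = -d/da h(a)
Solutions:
 h(a) = C1 + C2*a^(3/4)


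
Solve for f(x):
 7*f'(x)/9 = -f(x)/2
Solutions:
 f(x) = C1*exp(-9*x/14)


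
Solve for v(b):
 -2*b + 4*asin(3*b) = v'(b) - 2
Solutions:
 v(b) = C1 - b^2 + 4*b*asin(3*b) + 2*b + 4*sqrt(1 - 9*b^2)/3


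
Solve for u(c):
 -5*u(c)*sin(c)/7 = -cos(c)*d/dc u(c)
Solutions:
 u(c) = C1/cos(c)^(5/7)


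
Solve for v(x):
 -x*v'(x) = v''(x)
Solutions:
 v(x) = C1 + C2*erf(sqrt(2)*x/2)


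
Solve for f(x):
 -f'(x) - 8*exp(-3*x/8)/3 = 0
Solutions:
 f(x) = C1 + 64*exp(-3*x/8)/9


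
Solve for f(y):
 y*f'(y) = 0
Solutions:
 f(y) = C1


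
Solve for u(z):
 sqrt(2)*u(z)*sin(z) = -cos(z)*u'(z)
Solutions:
 u(z) = C1*cos(z)^(sqrt(2))


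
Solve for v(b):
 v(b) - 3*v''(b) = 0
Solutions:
 v(b) = C1*exp(-sqrt(3)*b/3) + C2*exp(sqrt(3)*b/3)


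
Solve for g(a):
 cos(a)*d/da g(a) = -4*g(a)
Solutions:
 g(a) = C1*(sin(a)^2 - 2*sin(a) + 1)/(sin(a)^2 + 2*sin(a) + 1)


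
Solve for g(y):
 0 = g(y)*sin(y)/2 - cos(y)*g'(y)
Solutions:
 g(y) = C1/sqrt(cos(y))


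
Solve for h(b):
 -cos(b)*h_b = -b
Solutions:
 h(b) = C1 + Integral(b/cos(b), b)


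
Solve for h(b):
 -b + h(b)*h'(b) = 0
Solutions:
 h(b) = -sqrt(C1 + b^2)
 h(b) = sqrt(C1 + b^2)


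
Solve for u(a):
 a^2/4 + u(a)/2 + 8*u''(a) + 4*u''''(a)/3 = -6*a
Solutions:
 u(a) = C1*sin(a*sqrt(3 - sqrt(138)/4)) + C2*sin(a*sqrt(sqrt(138)/4 + 3)) + C3*cos(a*sqrt(3 - sqrt(138)/4)) + C4*cos(a*sqrt(sqrt(138)/4 + 3)) - a^2/2 - 12*a + 16


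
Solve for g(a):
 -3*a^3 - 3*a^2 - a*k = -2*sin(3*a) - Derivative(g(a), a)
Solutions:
 g(a) = C1 + 3*a^4/4 + a^3 + a^2*k/2 + 2*cos(3*a)/3


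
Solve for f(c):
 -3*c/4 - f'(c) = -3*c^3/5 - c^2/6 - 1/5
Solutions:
 f(c) = C1 + 3*c^4/20 + c^3/18 - 3*c^2/8 + c/5


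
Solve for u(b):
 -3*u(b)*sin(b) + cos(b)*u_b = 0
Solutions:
 u(b) = C1/cos(b)^3


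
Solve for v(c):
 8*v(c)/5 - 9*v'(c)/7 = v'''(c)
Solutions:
 v(c) = C1*exp(-c*(-15*245^(1/3)/(196 + sqrt(43141))^(1/3) + 175^(1/3)*(196 + sqrt(43141))^(1/3))/70)*sin(sqrt(3)*c*(15*245^(1/3)/(196 + sqrt(43141))^(1/3) + 175^(1/3)*(196 + sqrt(43141))^(1/3))/70) + C2*exp(-c*(-15*245^(1/3)/(196 + sqrt(43141))^(1/3) + 175^(1/3)*(196 + sqrt(43141))^(1/3))/70)*cos(sqrt(3)*c*(15*245^(1/3)/(196 + sqrt(43141))^(1/3) + 175^(1/3)*(196 + sqrt(43141))^(1/3))/70) + C3*exp(c*(-15*245^(1/3)/(196 + sqrt(43141))^(1/3) + 175^(1/3)*(196 + sqrt(43141))^(1/3))/35)


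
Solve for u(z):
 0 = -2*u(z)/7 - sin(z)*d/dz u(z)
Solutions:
 u(z) = C1*(cos(z) + 1)^(1/7)/(cos(z) - 1)^(1/7)


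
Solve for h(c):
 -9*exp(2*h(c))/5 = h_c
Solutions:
 h(c) = log(-sqrt(1/(C1 + 9*c))) - log(2) + log(10)/2
 h(c) = log(1/(C1 + 9*c))/2 - log(2) + log(10)/2


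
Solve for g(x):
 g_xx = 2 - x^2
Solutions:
 g(x) = C1 + C2*x - x^4/12 + x^2


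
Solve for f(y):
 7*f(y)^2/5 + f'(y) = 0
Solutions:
 f(y) = 5/(C1 + 7*y)


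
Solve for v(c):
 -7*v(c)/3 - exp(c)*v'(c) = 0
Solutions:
 v(c) = C1*exp(7*exp(-c)/3)


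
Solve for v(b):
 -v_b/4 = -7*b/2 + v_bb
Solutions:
 v(b) = C1 + C2*exp(-b/4) + 7*b^2 - 56*b


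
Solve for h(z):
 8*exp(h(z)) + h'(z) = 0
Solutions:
 h(z) = log(1/(C1 + 8*z))


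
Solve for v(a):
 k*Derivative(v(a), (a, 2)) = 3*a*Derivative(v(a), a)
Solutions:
 v(a) = C1 + C2*erf(sqrt(6)*a*sqrt(-1/k)/2)/sqrt(-1/k)


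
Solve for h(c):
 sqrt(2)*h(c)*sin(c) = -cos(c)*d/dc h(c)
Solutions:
 h(c) = C1*cos(c)^(sqrt(2))


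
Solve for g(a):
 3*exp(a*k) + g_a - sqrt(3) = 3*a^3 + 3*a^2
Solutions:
 g(a) = C1 + 3*a^4/4 + a^3 + sqrt(3)*a - 3*exp(a*k)/k


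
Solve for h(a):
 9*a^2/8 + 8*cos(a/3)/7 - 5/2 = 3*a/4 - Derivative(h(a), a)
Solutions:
 h(a) = C1 - 3*a^3/8 + 3*a^2/8 + 5*a/2 - 24*sin(a/3)/7


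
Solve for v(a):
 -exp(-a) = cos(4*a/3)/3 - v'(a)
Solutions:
 v(a) = C1 + sin(4*a/3)/4 - exp(-a)


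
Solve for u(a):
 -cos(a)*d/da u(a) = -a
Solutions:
 u(a) = C1 + Integral(a/cos(a), a)


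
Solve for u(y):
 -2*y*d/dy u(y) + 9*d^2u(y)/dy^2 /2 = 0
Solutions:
 u(y) = C1 + C2*erfi(sqrt(2)*y/3)


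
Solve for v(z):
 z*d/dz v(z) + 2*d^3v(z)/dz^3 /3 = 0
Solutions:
 v(z) = C1 + Integral(C2*airyai(-2^(2/3)*3^(1/3)*z/2) + C3*airybi(-2^(2/3)*3^(1/3)*z/2), z)


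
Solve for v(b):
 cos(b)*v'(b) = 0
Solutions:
 v(b) = C1


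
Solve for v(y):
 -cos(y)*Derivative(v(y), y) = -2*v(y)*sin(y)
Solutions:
 v(y) = C1/cos(y)^2


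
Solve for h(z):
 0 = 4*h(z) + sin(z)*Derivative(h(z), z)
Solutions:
 h(z) = C1*(cos(z)^2 + 2*cos(z) + 1)/(cos(z)^2 - 2*cos(z) + 1)


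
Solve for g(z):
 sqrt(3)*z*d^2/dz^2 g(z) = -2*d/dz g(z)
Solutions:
 g(z) = C1 + C2*z^(1 - 2*sqrt(3)/3)


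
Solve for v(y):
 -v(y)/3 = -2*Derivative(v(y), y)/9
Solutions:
 v(y) = C1*exp(3*y/2)


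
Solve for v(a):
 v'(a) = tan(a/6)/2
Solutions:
 v(a) = C1 - 3*log(cos(a/6))


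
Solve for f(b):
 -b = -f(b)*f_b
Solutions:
 f(b) = -sqrt(C1 + b^2)
 f(b) = sqrt(C1 + b^2)


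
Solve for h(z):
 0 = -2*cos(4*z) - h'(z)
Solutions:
 h(z) = C1 - sin(4*z)/2


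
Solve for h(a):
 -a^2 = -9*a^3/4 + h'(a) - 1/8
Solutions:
 h(a) = C1 + 9*a^4/16 - a^3/3 + a/8


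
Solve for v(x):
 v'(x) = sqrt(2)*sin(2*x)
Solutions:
 v(x) = C1 - sqrt(2)*cos(2*x)/2


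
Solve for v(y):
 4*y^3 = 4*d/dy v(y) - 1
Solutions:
 v(y) = C1 + y^4/4 + y/4


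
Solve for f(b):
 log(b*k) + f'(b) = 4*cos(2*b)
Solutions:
 f(b) = C1 - b*log(b*k) + b + 2*sin(2*b)


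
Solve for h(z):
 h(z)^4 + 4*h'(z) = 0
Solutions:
 h(z) = 2^(2/3)*(1/(C1 + 3*z))^(1/3)
 h(z) = (-6^(2/3) - 3*2^(2/3)*3^(1/6)*I)*(1/(C1 + z))^(1/3)/6
 h(z) = (-6^(2/3) + 3*2^(2/3)*3^(1/6)*I)*(1/(C1 + z))^(1/3)/6


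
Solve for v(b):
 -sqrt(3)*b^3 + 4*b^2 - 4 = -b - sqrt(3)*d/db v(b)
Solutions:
 v(b) = C1 + b^4/4 - 4*sqrt(3)*b^3/9 - sqrt(3)*b^2/6 + 4*sqrt(3)*b/3


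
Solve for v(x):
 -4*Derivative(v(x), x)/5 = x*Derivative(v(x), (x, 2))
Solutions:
 v(x) = C1 + C2*x^(1/5)


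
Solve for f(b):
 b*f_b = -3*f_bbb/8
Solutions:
 f(b) = C1 + Integral(C2*airyai(-2*3^(2/3)*b/3) + C3*airybi(-2*3^(2/3)*b/3), b)


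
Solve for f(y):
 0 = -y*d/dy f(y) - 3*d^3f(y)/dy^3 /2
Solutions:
 f(y) = C1 + Integral(C2*airyai(-2^(1/3)*3^(2/3)*y/3) + C3*airybi(-2^(1/3)*3^(2/3)*y/3), y)


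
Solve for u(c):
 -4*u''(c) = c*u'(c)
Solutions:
 u(c) = C1 + C2*erf(sqrt(2)*c/4)


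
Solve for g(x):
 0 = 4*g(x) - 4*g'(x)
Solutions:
 g(x) = C1*exp(x)


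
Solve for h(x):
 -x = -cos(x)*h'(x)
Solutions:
 h(x) = C1 + Integral(x/cos(x), x)


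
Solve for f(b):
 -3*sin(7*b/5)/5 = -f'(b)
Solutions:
 f(b) = C1 - 3*cos(7*b/5)/7


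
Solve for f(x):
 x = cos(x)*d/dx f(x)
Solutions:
 f(x) = C1 + Integral(x/cos(x), x)


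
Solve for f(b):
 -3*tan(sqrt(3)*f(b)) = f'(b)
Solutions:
 f(b) = sqrt(3)*(pi - asin(C1*exp(-3*sqrt(3)*b)))/3
 f(b) = sqrt(3)*asin(C1*exp(-3*sqrt(3)*b))/3


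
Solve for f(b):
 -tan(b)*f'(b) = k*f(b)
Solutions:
 f(b) = C1*exp(-k*log(sin(b)))


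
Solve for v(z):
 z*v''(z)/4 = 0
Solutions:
 v(z) = C1 + C2*z


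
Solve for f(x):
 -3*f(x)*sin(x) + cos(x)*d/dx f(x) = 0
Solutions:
 f(x) = C1/cos(x)^3


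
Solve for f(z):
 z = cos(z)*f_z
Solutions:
 f(z) = C1 + Integral(z/cos(z), z)


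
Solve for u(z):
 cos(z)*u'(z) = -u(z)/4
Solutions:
 u(z) = C1*(sin(z) - 1)^(1/8)/(sin(z) + 1)^(1/8)


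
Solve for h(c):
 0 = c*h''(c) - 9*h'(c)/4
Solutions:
 h(c) = C1 + C2*c^(13/4)


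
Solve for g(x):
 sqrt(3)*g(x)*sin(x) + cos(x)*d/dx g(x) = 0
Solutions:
 g(x) = C1*cos(x)^(sqrt(3))


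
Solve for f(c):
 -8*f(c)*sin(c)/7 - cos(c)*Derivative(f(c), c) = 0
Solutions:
 f(c) = C1*cos(c)^(8/7)


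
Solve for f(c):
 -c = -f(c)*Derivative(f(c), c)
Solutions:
 f(c) = -sqrt(C1 + c^2)
 f(c) = sqrt(C1 + c^2)


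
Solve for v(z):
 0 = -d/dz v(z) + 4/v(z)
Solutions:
 v(z) = -sqrt(C1 + 8*z)
 v(z) = sqrt(C1 + 8*z)


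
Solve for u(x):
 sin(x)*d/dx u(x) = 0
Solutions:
 u(x) = C1


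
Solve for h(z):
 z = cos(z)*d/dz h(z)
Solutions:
 h(z) = C1 + Integral(z/cos(z), z)


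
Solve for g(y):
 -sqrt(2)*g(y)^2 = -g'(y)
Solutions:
 g(y) = -1/(C1 + sqrt(2)*y)


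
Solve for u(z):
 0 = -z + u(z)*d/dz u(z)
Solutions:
 u(z) = -sqrt(C1 + z^2)
 u(z) = sqrt(C1 + z^2)


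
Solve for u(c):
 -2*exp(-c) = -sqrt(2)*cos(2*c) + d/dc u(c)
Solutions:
 u(c) = C1 + sqrt(2)*sin(2*c)/2 + 2*exp(-c)


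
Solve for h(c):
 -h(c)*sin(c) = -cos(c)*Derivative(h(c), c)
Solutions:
 h(c) = C1/cos(c)


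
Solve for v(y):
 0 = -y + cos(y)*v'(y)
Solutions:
 v(y) = C1 + Integral(y/cos(y), y)


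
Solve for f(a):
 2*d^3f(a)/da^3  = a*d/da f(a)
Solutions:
 f(a) = C1 + Integral(C2*airyai(2^(2/3)*a/2) + C3*airybi(2^(2/3)*a/2), a)


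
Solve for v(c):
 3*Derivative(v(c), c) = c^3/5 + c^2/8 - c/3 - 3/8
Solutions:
 v(c) = C1 + c^4/60 + c^3/72 - c^2/18 - c/8


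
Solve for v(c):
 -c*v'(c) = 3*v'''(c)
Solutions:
 v(c) = C1 + Integral(C2*airyai(-3^(2/3)*c/3) + C3*airybi(-3^(2/3)*c/3), c)


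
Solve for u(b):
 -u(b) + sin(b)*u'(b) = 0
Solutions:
 u(b) = C1*sqrt(cos(b) - 1)/sqrt(cos(b) + 1)


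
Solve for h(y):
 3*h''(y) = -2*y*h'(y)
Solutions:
 h(y) = C1 + C2*erf(sqrt(3)*y/3)


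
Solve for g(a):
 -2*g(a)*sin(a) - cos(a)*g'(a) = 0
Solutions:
 g(a) = C1*cos(a)^2


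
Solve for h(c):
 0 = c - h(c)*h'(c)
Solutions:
 h(c) = -sqrt(C1 + c^2)
 h(c) = sqrt(C1 + c^2)


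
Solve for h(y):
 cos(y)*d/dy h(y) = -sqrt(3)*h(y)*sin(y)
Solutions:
 h(y) = C1*cos(y)^(sqrt(3))


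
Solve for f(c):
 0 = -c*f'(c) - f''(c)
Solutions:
 f(c) = C1 + C2*erf(sqrt(2)*c/2)


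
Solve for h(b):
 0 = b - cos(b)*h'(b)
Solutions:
 h(b) = C1 + Integral(b/cos(b), b)


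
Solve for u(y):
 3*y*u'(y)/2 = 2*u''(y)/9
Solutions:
 u(y) = C1 + C2*erfi(3*sqrt(6)*y/4)


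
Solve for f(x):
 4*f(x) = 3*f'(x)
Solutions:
 f(x) = C1*exp(4*x/3)


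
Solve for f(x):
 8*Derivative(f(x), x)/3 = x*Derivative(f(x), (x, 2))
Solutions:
 f(x) = C1 + C2*x^(11/3)


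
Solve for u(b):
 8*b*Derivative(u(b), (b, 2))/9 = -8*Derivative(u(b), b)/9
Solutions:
 u(b) = C1 + C2*log(b)


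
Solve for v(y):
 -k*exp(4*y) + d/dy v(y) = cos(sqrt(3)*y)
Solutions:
 v(y) = C1 + k*exp(4*y)/4 + sqrt(3)*sin(sqrt(3)*y)/3


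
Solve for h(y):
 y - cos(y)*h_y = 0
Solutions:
 h(y) = C1 + Integral(y/cos(y), y)


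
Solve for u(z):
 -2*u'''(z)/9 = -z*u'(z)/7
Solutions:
 u(z) = C1 + Integral(C2*airyai(42^(2/3)*z/14) + C3*airybi(42^(2/3)*z/14), z)


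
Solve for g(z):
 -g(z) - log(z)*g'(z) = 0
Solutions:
 g(z) = C1*exp(-li(z))


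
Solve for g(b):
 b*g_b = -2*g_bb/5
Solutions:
 g(b) = C1 + C2*erf(sqrt(5)*b/2)


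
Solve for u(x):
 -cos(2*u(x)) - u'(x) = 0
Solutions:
 u(x) = -asin((C1 + exp(4*x))/(C1 - exp(4*x)))/2 + pi/2
 u(x) = asin((C1 + exp(4*x))/(C1 - exp(4*x)))/2


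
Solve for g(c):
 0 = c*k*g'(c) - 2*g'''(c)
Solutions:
 g(c) = C1 + Integral(C2*airyai(2^(2/3)*c*k^(1/3)/2) + C3*airybi(2^(2/3)*c*k^(1/3)/2), c)


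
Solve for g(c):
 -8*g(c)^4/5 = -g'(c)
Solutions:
 g(c) = 5^(1/3)*(-1/(C1 + 24*c))^(1/3)
 g(c) = 5^(1/3)*(-1/(C1 + 8*c))^(1/3)*(-3^(2/3) - 3*3^(1/6)*I)/6
 g(c) = 5^(1/3)*(-1/(C1 + 8*c))^(1/3)*(-3^(2/3) + 3*3^(1/6)*I)/6


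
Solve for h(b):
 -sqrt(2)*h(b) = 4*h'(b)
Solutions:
 h(b) = C1*exp(-sqrt(2)*b/4)


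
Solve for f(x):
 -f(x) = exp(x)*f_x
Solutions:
 f(x) = C1*exp(exp(-x))


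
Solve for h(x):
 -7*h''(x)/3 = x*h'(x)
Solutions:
 h(x) = C1 + C2*erf(sqrt(42)*x/14)


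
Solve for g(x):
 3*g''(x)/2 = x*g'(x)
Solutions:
 g(x) = C1 + C2*erfi(sqrt(3)*x/3)


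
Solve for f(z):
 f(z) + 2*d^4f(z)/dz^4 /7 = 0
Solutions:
 f(z) = (C1*sin(14^(1/4)*z/2) + C2*cos(14^(1/4)*z/2))*exp(-14^(1/4)*z/2) + (C3*sin(14^(1/4)*z/2) + C4*cos(14^(1/4)*z/2))*exp(14^(1/4)*z/2)


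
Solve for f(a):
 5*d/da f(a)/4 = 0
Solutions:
 f(a) = C1


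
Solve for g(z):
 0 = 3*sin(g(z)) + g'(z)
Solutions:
 g(z) = -acos((-C1 - exp(6*z))/(C1 - exp(6*z))) + 2*pi
 g(z) = acos((-C1 - exp(6*z))/(C1 - exp(6*z)))


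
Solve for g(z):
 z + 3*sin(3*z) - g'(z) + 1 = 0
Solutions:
 g(z) = C1 + z^2/2 + z - cos(3*z)


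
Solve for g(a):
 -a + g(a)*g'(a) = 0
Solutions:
 g(a) = -sqrt(C1 + a^2)
 g(a) = sqrt(C1 + a^2)


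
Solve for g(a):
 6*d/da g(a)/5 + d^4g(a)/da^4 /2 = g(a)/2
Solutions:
 g(a) = (C1/sqrt(exp(15^(2/3)*sqrt(2)*a*sqrt(-(81 + 2*sqrt(2109))^(1/3) + 5*15^(1/3)/(81 + 2*sqrt(2109))^(1/3) + 18*sqrt(2)/sqrt(-5*15^(1/3)/(81 + 2*sqrt(2109))^(1/3) + (81 + 2*sqrt(2109))^(1/3)))/15)) + C2*sqrt(exp(15^(2/3)*sqrt(2)*a*sqrt(-(81 + 2*sqrt(2109))^(1/3) + 5*15^(1/3)/(81 + 2*sqrt(2109))^(1/3) + 18*sqrt(2)/sqrt(-5*15^(1/3)/(81 + 2*sqrt(2109))^(1/3) + (81 + 2*sqrt(2109))^(1/3)))/15)))*exp(-15^(2/3)*sqrt(2)*a*sqrt(-5*15^(1/3)/(81 + 2*sqrt(2109))^(1/3) + (81 + 2*sqrt(2109))^(1/3))/30) + (C3*sin(15^(2/3)*sqrt(2)*a*sqrt(-5*15^(1/3)/(81 + 2*sqrt(2109))^(1/3) + (81 + 2*sqrt(2109))^(1/3) + 18*sqrt(2)/sqrt(-5*15^(1/3)/(81 + 2*sqrt(2109))^(1/3) + (81 + 2*sqrt(2109))^(1/3)))/30) + C4*cos(15^(2/3)*sqrt(2)*a*sqrt(-5*15^(1/3)/(81 + 2*sqrt(2109))^(1/3) + (81 + 2*sqrt(2109))^(1/3) + 18*sqrt(2)/sqrt(-5*15^(1/3)/(81 + 2*sqrt(2109))^(1/3) + (81 + 2*sqrt(2109))^(1/3)))/30))*exp(15^(2/3)*sqrt(2)*a*sqrt(-5*15^(1/3)/(81 + 2*sqrt(2109))^(1/3) + (81 + 2*sqrt(2109))^(1/3))/30)


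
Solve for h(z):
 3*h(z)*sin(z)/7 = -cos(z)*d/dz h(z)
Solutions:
 h(z) = C1*cos(z)^(3/7)


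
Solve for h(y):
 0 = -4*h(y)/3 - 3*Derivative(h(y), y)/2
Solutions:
 h(y) = C1*exp(-8*y/9)


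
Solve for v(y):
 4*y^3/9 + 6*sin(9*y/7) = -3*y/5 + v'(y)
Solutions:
 v(y) = C1 + y^4/9 + 3*y^2/10 - 14*cos(9*y/7)/3


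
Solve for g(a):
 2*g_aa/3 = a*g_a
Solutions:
 g(a) = C1 + C2*erfi(sqrt(3)*a/2)


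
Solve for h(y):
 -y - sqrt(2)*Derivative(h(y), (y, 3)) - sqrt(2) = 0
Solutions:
 h(y) = C1 + C2*y + C3*y^2 - sqrt(2)*y^4/48 - y^3/6


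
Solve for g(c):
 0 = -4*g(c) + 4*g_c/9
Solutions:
 g(c) = C1*exp(9*c)


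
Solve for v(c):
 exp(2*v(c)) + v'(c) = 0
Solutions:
 v(c) = log(-sqrt(-1/(C1 - c))) - log(2)/2
 v(c) = log(-1/(C1 - c))/2 - log(2)/2


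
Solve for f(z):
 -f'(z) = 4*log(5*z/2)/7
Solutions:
 f(z) = C1 - 4*z*log(z)/7 - 4*z*log(5)/7 + 4*z*log(2)/7 + 4*z/7


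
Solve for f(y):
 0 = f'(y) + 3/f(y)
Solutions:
 f(y) = -sqrt(C1 - 6*y)
 f(y) = sqrt(C1 - 6*y)


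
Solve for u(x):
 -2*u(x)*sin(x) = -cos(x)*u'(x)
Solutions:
 u(x) = C1/cos(x)^2


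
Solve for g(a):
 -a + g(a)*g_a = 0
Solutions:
 g(a) = -sqrt(C1 + a^2)
 g(a) = sqrt(C1 + a^2)


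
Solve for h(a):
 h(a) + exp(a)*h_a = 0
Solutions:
 h(a) = C1*exp(exp(-a))


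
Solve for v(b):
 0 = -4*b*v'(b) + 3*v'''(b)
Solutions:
 v(b) = C1 + Integral(C2*airyai(6^(2/3)*b/3) + C3*airybi(6^(2/3)*b/3), b)


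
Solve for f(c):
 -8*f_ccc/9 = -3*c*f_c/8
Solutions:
 f(c) = C1 + Integral(C2*airyai(3*c/4) + C3*airybi(3*c/4), c)


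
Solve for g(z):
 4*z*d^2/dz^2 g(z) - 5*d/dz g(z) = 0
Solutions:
 g(z) = C1 + C2*z^(9/4)


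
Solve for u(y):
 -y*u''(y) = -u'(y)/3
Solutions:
 u(y) = C1 + C2*y^(4/3)


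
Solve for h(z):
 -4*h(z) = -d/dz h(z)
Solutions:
 h(z) = C1*exp(4*z)


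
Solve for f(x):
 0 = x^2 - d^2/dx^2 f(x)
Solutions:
 f(x) = C1 + C2*x + x^4/12


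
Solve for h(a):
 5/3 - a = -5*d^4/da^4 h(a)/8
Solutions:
 h(a) = C1 + C2*a + C3*a^2 + C4*a^3 + a^5/75 - a^4/9


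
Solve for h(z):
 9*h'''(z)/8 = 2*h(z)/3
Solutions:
 h(z) = C3*exp(2*2^(1/3)*z/3) + (C1*sin(2^(1/3)*sqrt(3)*z/3) + C2*cos(2^(1/3)*sqrt(3)*z/3))*exp(-2^(1/3)*z/3)


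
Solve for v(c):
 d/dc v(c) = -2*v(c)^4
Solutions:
 v(c) = (-3^(2/3) - 3*3^(1/6)*I)*(1/(C1 + 2*c))^(1/3)/6
 v(c) = (-3^(2/3) + 3*3^(1/6)*I)*(1/(C1 + 2*c))^(1/3)/6
 v(c) = (1/(C1 + 6*c))^(1/3)


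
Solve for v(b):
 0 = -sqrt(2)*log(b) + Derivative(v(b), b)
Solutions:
 v(b) = C1 + sqrt(2)*b*log(b) - sqrt(2)*b


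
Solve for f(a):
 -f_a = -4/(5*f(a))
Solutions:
 f(a) = -sqrt(C1 + 40*a)/5
 f(a) = sqrt(C1 + 40*a)/5


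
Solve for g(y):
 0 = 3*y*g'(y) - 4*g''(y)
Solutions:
 g(y) = C1 + C2*erfi(sqrt(6)*y/4)


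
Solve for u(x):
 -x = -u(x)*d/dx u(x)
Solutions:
 u(x) = -sqrt(C1 + x^2)
 u(x) = sqrt(C1 + x^2)


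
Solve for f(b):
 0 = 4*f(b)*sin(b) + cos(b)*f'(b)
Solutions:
 f(b) = C1*cos(b)^4


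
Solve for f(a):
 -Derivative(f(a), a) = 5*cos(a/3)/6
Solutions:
 f(a) = C1 - 5*sin(a/3)/2


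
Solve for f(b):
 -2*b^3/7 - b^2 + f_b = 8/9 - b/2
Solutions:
 f(b) = C1 + b^4/14 + b^3/3 - b^2/4 + 8*b/9


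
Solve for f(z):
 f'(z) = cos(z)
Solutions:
 f(z) = C1 + sin(z)


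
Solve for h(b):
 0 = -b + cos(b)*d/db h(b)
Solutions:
 h(b) = C1 + Integral(b/cos(b), b)


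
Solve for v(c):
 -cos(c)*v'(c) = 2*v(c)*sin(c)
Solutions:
 v(c) = C1*cos(c)^2


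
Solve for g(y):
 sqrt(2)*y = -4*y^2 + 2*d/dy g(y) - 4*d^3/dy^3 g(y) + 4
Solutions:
 g(y) = C1 + C2*exp(-sqrt(2)*y/2) + C3*exp(sqrt(2)*y/2) + 2*y^3/3 + sqrt(2)*y^2/4 + 6*y


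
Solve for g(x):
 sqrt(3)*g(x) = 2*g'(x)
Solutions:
 g(x) = C1*exp(sqrt(3)*x/2)


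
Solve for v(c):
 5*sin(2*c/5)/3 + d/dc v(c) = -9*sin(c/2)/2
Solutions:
 v(c) = C1 + 25*cos(2*c/5)/6 + 9*cos(c/2)


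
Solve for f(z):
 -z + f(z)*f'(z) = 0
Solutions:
 f(z) = -sqrt(C1 + z^2)
 f(z) = sqrt(C1 + z^2)


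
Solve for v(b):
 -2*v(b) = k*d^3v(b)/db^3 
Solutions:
 v(b) = C1*exp(2^(1/3)*b*(-1/k)^(1/3)) + C2*exp(2^(1/3)*b*(-1/k)^(1/3)*(-1 + sqrt(3)*I)/2) + C3*exp(-2^(1/3)*b*(-1/k)^(1/3)*(1 + sqrt(3)*I)/2)


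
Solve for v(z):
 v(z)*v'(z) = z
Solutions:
 v(z) = -sqrt(C1 + z^2)
 v(z) = sqrt(C1 + z^2)


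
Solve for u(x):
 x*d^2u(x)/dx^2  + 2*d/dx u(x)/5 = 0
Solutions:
 u(x) = C1 + C2*x^(3/5)


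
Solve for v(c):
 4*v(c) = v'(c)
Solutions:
 v(c) = C1*exp(4*c)


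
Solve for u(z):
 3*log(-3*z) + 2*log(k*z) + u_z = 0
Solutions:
 u(z) = C1 + z*(-2*log(-k) - 3*log(3) + 5) - 5*z*log(-z)


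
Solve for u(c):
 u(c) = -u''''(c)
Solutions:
 u(c) = (C1*sin(sqrt(2)*c/2) + C2*cos(sqrt(2)*c/2))*exp(-sqrt(2)*c/2) + (C3*sin(sqrt(2)*c/2) + C4*cos(sqrt(2)*c/2))*exp(sqrt(2)*c/2)


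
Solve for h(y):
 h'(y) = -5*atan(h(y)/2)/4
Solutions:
 Integral(1/atan(_y/2), (_y, h(y))) = C1 - 5*y/4


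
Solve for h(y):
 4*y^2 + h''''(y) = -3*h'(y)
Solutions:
 h(y) = C1 + C4*exp(-3^(1/3)*y) - 4*y^3/9 + (C2*sin(3^(5/6)*y/2) + C3*cos(3^(5/6)*y/2))*exp(3^(1/3)*y/2)


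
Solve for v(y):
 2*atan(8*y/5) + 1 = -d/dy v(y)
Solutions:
 v(y) = C1 - 2*y*atan(8*y/5) - y + 5*log(64*y^2 + 25)/8


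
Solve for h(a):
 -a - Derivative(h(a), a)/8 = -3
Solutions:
 h(a) = C1 - 4*a^2 + 24*a


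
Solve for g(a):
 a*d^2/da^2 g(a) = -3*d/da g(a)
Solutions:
 g(a) = C1 + C2/a^2


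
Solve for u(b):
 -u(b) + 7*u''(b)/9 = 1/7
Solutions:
 u(b) = C1*exp(-3*sqrt(7)*b/7) + C2*exp(3*sqrt(7)*b/7) - 1/7


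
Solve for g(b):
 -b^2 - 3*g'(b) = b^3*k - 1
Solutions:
 g(b) = C1 - b^4*k/12 - b^3/9 + b/3


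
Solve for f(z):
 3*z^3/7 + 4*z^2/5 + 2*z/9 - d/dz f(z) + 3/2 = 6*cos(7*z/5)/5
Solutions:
 f(z) = C1 + 3*z^4/28 + 4*z^3/15 + z^2/9 + 3*z/2 - 6*sin(7*z/5)/7


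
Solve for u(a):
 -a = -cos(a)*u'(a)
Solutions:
 u(a) = C1 + Integral(a/cos(a), a)


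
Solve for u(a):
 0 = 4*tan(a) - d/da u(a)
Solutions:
 u(a) = C1 - 4*log(cos(a))


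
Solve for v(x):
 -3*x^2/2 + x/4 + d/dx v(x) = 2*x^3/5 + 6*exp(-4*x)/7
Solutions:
 v(x) = C1 + x^4/10 + x^3/2 - x^2/8 - 3*exp(-4*x)/14


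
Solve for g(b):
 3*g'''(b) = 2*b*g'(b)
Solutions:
 g(b) = C1 + Integral(C2*airyai(2^(1/3)*3^(2/3)*b/3) + C3*airybi(2^(1/3)*3^(2/3)*b/3), b)


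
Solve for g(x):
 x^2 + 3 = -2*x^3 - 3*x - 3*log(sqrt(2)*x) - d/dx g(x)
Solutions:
 g(x) = C1 - x^4/2 - x^3/3 - 3*x^2/2 - 3*x*log(x) - 3*x*log(2)/2


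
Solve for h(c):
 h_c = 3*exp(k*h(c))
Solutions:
 h(c) = Piecewise((log(-1/(C1*k + 3*c*k))/k, Ne(k, 0)), (nan, True))
 h(c) = Piecewise((C1 + 3*c, Eq(k, 0)), (nan, True))


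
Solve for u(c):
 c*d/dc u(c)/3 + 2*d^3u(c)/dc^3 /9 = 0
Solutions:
 u(c) = C1 + Integral(C2*airyai(-2^(2/3)*3^(1/3)*c/2) + C3*airybi(-2^(2/3)*3^(1/3)*c/2), c)


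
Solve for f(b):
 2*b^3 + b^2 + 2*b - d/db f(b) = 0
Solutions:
 f(b) = C1 + b^4/2 + b^3/3 + b^2


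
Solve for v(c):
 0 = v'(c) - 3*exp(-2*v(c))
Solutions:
 v(c) = log(-sqrt(C1 + 6*c))
 v(c) = log(C1 + 6*c)/2


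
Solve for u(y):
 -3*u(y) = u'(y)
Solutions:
 u(y) = C1*exp(-3*y)


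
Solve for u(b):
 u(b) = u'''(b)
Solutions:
 u(b) = C3*exp(b) + (C1*sin(sqrt(3)*b/2) + C2*cos(sqrt(3)*b/2))*exp(-b/2)


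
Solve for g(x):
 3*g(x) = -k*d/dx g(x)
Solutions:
 g(x) = C1*exp(-3*x/k)


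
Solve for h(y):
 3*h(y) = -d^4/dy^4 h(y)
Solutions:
 h(y) = (C1*sin(sqrt(2)*3^(1/4)*y/2) + C2*cos(sqrt(2)*3^(1/4)*y/2))*exp(-sqrt(2)*3^(1/4)*y/2) + (C3*sin(sqrt(2)*3^(1/4)*y/2) + C4*cos(sqrt(2)*3^(1/4)*y/2))*exp(sqrt(2)*3^(1/4)*y/2)


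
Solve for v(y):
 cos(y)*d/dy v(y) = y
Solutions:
 v(y) = C1 + Integral(y/cos(y), y)


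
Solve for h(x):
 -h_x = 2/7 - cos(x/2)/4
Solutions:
 h(x) = C1 - 2*x/7 + sin(x/2)/2


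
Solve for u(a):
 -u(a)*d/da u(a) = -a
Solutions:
 u(a) = -sqrt(C1 + a^2)
 u(a) = sqrt(C1 + a^2)


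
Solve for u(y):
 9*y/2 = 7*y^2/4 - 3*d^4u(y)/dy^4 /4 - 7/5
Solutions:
 u(y) = C1 + C2*y + C3*y^2 + C4*y^3 + 7*y^6/1080 - y^5/20 - 7*y^4/90


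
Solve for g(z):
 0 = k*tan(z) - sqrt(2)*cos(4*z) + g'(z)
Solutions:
 g(z) = C1 + k*log(cos(z)) + sqrt(2)*sin(4*z)/4


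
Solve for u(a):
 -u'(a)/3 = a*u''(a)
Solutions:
 u(a) = C1 + C2*a^(2/3)
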